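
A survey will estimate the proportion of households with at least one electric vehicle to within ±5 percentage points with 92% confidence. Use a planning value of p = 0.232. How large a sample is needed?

For a proportion with margin E = 0.05 at 92% confidence, z = 1.751.
n = p̂(1−p̂)(z/E)² = 0.232 × 0.768 × (1.751/0.05)² = 218.52
Round up: n = 219.

219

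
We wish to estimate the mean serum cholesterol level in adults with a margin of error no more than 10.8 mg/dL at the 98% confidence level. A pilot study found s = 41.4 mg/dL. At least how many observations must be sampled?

For a mean, the margin of error is E = z·σ/√n, so n = (zσ/E)².
At 98% confidence, z = 2.326.
n = (2.326 × 41.4 / 10.8)² = 79.50
Round up: n = 80.

80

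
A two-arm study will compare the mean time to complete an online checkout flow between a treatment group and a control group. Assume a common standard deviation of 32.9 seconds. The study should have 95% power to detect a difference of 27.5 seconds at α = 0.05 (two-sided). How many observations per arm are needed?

38 per group

For two equal groups, n per group = 2·((z_{α/2} + z_β)·σ/δ)².
z_{α/2} = 1.960; z_β = 1.645 (power 95%).
n = 2 × (3.605 × 32.9 / 27.5)² = 2 × 18.60 = 37.20
Round up: n = 38 per group.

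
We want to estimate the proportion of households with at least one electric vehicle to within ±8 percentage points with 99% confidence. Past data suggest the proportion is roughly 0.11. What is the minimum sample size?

For a proportion with margin E = 0.08 at 99% confidence, z = 2.576.
n = p̂(1−p̂)(z/E)² = 0.11 × 0.89 × (2.576/0.08)² = 101.51
Round up: n = 102.

102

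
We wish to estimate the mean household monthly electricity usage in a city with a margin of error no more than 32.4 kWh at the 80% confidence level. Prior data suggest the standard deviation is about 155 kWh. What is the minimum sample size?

For a mean, the margin of error is E = z·σ/√n, so n = (zσ/E)².
At 80% confidence, z = 1.282.
n = (1.282 × 155 / 32.4)² = 37.61
Round up: n = 38.

38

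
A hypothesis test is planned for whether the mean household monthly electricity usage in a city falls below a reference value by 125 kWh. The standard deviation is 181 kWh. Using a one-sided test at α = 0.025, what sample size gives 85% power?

For a one-sample z-test, n = ((z_α + z_β)·σ/δ)².
z_α = 1.960 (one-sided α = 0.025); z_β = 1.036 (power 85% → β = 0.15).
n = (2.996 × 181 / 125)² = 18.82
Round up: n = 19.

19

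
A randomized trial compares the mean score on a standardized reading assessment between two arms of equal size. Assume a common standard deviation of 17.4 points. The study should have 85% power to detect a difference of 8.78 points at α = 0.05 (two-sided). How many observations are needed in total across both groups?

142 total

For two equal groups, n per group = 2·((z_{α/2} + z_β)·σ/δ)².
z_{α/2} = 1.960; z_β = 1.036 (power 85%).
n = 2 × (2.996 × 17.4 / 8.78)² = 2 × 35.25 = 70.50
Round up: n = 71 per group.
Total across both groups: 2 × 71 = 142.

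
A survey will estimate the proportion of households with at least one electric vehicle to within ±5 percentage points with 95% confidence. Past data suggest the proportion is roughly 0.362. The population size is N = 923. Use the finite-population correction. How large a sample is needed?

For a proportion with margin E = 0.05 at 95% confidence, z = 1.960.
n = p̂(1−p̂)(z/E)² = 0.362 × 0.638 × (1.960/0.05)² = 354.90 — call this n₀.
Finite-population correction with N = 923: n = n₀ / (1 + (n₀−1)/N) = 354.90 / 1.383 = 256.62
Round up: n = 257.

n = 257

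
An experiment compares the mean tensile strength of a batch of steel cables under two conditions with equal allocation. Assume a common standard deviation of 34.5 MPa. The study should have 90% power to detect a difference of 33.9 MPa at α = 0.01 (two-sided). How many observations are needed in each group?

31 per group

For two equal groups, n per group = 2·((z_{α/2} + z_β)·σ/δ)².
z_{α/2} = 2.576; z_β = 1.282 (power 90%).
n = 2 × (3.858 × 34.5 / 33.9)² = 2 × 15.42 = 30.84
Round up: n = 31 per group.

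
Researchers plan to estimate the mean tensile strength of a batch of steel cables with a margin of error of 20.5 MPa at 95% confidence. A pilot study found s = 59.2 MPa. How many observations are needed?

For a mean, the margin of error is E = z·σ/√n, so n = (zσ/E)².
At 95% confidence, z = 1.960.
n = (1.960 × 59.2 / 20.5)² = 32.04
Round up: n = 33.

33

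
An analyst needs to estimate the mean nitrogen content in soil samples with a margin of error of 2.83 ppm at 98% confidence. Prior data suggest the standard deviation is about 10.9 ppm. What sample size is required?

For a mean, the margin of error is E = z·σ/√n, so n = (zσ/E)².
At 98% confidence, z = 2.326.
n = (2.326 × 10.9 / 2.83)² = 80.26
Round up: n = 81.

n = 81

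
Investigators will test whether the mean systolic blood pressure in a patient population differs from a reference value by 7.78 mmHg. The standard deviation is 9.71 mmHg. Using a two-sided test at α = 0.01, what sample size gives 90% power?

24

For a one-sample z-test, n = ((z_{α/2} + z_β)·σ/δ)².
z_{α/2} = 2.576 (two-sided α = 0.01); z_β = 1.282 (power 90% → β = 0.1).
n = (3.858 × 9.71 / 7.78)² = 23.18
Round up: n = 24.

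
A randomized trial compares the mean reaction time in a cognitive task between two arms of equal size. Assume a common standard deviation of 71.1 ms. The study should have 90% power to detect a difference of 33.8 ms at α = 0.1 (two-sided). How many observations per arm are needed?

For two equal groups, n per group = 2·((z_{α/2} + z_β)·σ/δ)².
z_{α/2} = 1.645; z_β = 1.282 (power 90%).
n = 2 × (2.927 × 71.1 / 33.8)² = 2 × 37.91 = 75.82
Round up: n = 76 per group.

76 per group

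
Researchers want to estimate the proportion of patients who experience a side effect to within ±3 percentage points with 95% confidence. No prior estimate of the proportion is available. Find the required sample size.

For a proportion with margin E = 0.03 at 95% confidence, z = 1.960.
With no prior estimate, use p = 0.5, which maximizes p(1−p) at 0.25.
n = 0.25 × (z/E)² = 0.25 × (1.960/0.03)² = 1067.11
Round up: n = 1068.

n = 1068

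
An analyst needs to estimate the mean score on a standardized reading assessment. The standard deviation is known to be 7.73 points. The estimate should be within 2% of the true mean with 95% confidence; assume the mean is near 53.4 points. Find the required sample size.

For a mean, the margin of error is E = z·σ/√n, so n = (zσ/E)².
At 95% confidence, z = 1.960.
E = 2% of 53.4 = 1.068 points.
n = (1.960 × 7.73 / 1.068)² = 201.25
Round up: n = 202.

202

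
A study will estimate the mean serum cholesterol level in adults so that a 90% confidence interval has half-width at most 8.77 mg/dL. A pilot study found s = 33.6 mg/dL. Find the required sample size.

For a mean, the margin of error is E = z·σ/√n, so n = (zσ/E)².
At 90% confidence, z = 1.645.
n = (1.645 × 33.6 / 8.77)² = 39.72
Round up: n = 40.

40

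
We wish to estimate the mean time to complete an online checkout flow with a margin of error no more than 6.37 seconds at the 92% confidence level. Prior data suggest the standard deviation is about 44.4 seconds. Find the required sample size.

For a mean, the margin of error is E = z·σ/√n, so n = (zσ/E)².
At 92% confidence, z = 1.751.
n = (1.751 × 44.4 / 6.37)² = 148.96
Round up: n = 149.

149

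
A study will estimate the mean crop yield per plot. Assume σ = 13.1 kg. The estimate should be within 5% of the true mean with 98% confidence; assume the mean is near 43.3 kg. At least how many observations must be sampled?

For a mean, the margin of error is E = z·σ/√n, so n = (zσ/E)².
At 98% confidence, z = 2.326.
E = 5% of 43.3 = 2.165 kg.
n = (2.326 × 13.1 / 2.165)² = 198.08
Round up: n = 199.

n = 199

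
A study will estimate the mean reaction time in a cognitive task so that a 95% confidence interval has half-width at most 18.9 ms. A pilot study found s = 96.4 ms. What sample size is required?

100

For a mean, the margin of error is E = z·σ/√n, so n = (zσ/E)².
At 95% confidence, z = 1.960.
n = (1.960 × 96.4 / 18.9)² = 99.94
Round up: n = 100.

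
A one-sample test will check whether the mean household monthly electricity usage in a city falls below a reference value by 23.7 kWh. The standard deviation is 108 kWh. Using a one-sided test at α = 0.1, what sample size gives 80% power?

n = 94

For a one-sample z-test, n = ((z_α + z_β)·σ/δ)².
z_α = 1.282 (one-sided α = 0.1); z_β = 0.842 (power 80% → β = 0.2).
n = (2.124 × 108 / 23.7)² = 93.68
Round up: n = 94.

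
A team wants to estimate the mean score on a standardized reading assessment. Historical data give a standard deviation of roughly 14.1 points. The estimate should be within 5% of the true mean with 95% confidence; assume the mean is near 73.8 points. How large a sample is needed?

57

For a mean, the margin of error is E = z·σ/√n, so n = (zσ/E)².
At 95% confidence, z = 1.960.
E = 5% of 73.8 = 3.69 points.
n = (1.960 × 14.1 / 3.69)² = 56.09
Round up: n = 57.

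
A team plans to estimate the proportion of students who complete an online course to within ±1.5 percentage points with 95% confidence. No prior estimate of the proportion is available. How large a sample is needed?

n = 4269

For a proportion with margin E = 0.015 at 95% confidence, z = 1.960.
With no prior estimate, use p = 0.5, which maximizes p(1−p) at 0.25.
n = 0.25 × (z/E)² = 0.25 × (1.960/0.015)² = 4268.44
Round up: n = 4269.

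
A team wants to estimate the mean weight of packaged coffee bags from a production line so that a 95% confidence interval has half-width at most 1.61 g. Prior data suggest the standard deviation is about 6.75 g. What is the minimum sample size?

For a mean, the margin of error is E = z·σ/√n, so n = (zσ/E)².
At 95% confidence, z = 1.960.
n = (1.960 × 6.75 / 1.61)² = 67.53
Round up: n = 68.

68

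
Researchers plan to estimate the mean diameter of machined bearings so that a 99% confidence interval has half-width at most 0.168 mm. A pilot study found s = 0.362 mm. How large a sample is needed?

31

For a mean, the margin of error is E = z·σ/√n, so n = (zσ/E)².
At 99% confidence, z = 2.576.
n = (2.576 × 0.362 / 0.168)² = 30.81
Round up: n = 31.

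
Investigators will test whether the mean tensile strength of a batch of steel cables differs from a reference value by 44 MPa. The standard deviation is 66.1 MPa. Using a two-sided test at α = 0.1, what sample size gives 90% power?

For a one-sample z-test, n = ((z_{α/2} + z_β)·σ/δ)².
z_{α/2} = 1.645 (two-sided α = 0.1); z_β = 1.282 (power 90% → β = 0.1).
n = (2.927 × 66.1 / 44)² = 19.33
Round up: n = 20.

20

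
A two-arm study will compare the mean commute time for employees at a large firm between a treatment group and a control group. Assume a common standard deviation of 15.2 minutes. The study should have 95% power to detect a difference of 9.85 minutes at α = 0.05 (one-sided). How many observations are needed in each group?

For two equal groups, n per group = 2·((z_α + z_β)·σ/δ)².
z_α = 1.645; z_β = 1.645 (power 95%).
n = 2 × (3.290 × 15.2 / 9.85)² = 2 × 25.78 = 51.56
Round up: n = 52 per group.

52 per group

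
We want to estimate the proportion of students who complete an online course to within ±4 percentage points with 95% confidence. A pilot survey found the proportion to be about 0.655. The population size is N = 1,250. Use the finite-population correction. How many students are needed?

For a proportion with margin E = 0.04 at 95% confidence, z = 1.960.
n = p̂(1−p̂)(z/E)² = 0.655 × 0.345 × (1.960/0.04)² = 542.57 — call this n₀.
Finite-population correction with N = 1,250: n = n₀ / (1 + (n₀−1)/N) = 542.57 / 1.433 = 378.63
Round up: n = 379.

n = 379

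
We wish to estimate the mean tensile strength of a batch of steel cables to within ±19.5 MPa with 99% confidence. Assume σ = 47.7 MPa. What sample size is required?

n = 40

For a mean, the margin of error is E = z·σ/√n, so n = (zσ/E)².
At 99% confidence, z = 2.576.
n = (2.576 × 47.7 / 19.5)² = 39.71
Round up: n = 40.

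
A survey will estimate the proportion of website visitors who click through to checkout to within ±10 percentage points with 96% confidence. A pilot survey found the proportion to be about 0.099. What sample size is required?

For a proportion with margin E = 0.1 at 96% confidence, z = 2.054.
n = p̂(1−p̂)(z/E)² = 0.099 × 0.901 × (2.054/0.1)² = 37.63
Round up: n = 38.

38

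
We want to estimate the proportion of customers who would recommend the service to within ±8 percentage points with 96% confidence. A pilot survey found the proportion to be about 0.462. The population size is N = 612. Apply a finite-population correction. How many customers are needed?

130

For a proportion with margin E = 0.08 at 96% confidence, z = 2.054.
n = p̂(1−p̂)(z/E)² = 0.462 × 0.538 × (2.054/0.08)² = 163.85 — call this n₀.
Finite-population correction with N = 612: n = n₀ / (1 + (n₀−1)/N) = 163.85 / 1.266 = 129.42
Round up: n = 130.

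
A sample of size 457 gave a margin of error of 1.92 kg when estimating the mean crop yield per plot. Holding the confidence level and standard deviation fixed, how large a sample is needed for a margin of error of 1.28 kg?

Margin of error scales as 1/√n, so n₂ = n₁·(E₁/E₂)².
n₂ = 457 × (1.92/1.28)² = 457 × 2.25 = 1028.25
Round up: n₂ = 1029.

1029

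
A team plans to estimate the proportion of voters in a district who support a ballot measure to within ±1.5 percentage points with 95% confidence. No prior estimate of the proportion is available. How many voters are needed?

4269

For a proportion with margin E = 0.015 at 95% confidence, z = 1.960.
With no prior estimate, use p = 0.5, which maximizes p(1−p) at 0.25.
n = 0.25 × (z/E)² = 0.25 × (1.960/0.015)² = 4268.44
Round up: n = 4269.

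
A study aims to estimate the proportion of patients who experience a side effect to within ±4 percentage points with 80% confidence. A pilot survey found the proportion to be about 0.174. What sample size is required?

148

For a proportion with margin E = 0.04 at 80% confidence, z = 1.282.
n = p̂(1−p̂)(z/E)² = 0.174 × 0.826 × (1.282/0.04)² = 147.63
Round up: n = 148.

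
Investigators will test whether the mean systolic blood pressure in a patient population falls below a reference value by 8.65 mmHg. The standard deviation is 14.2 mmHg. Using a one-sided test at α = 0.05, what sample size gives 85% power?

n = 20

For a one-sample z-test, n = ((z_α + z_β)·σ/δ)².
z_α = 1.645 (one-sided α = 0.05); z_β = 1.036 (power 85% → β = 0.15).
n = (2.681 × 14.2 / 8.65)² = 19.37
Round up: n = 20.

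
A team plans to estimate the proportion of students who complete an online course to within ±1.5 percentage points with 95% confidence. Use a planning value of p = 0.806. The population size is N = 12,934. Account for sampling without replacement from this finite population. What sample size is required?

For a proportion with margin E = 0.015 at 95% confidence, z = 1.960.
n = p̂(1−p̂)(z/E)² = 0.806 × 0.194 × (1.960/0.015)² = 2669.72 — call this n₀.
Finite-population correction with N = 12,934: n = n₀ / (1 + (n₀−1)/N) = 2669.72 / 1.206 = 2213.70
Round up: n = 2214.

2214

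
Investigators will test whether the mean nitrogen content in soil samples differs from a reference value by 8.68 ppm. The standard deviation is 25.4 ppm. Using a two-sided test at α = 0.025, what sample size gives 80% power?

For a one-sample z-test, n = ((z_{α/2} + z_β)·σ/δ)².
z_{α/2} = 2.241 (two-sided α = 0.025); z_β = 0.842 (power 80% → β = 0.2).
n = (3.083 × 25.4 / 8.68)² = 81.39
Round up: n = 82.

n = 82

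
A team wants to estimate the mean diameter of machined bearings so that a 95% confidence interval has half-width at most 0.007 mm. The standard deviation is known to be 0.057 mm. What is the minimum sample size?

n = 255

For a mean, the margin of error is E = z·σ/√n, so n = (zσ/E)².
At 95% confidence, z = 1.960.
n = (1.960 × 0.057 / 0.007)² = 254.72
Round up: n = 255.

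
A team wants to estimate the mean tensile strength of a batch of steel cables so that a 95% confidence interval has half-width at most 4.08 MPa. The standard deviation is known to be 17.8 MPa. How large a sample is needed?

For a mean, the margin of error is E = z·σ/√n, so n = (zσ/E)².
At 95% confidence, z = 1.960.
n = (1.960 × 17.8 / 4.08)² = 73.12
Round up: n = 74.

n = 74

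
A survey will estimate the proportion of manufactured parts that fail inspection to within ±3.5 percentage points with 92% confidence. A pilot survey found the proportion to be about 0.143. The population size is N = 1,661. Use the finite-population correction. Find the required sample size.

For a proportion with margin E = 0.035 at 92% confidence, z = 1.751.
n = p̂(1−p̂)(z/E)² = 0.143 × 0.857 × (1.751/0.035)² = 306.73 — call this n₀.
Finite-population correction with N = 1,661: n = n₀ / (1 + (n₀−1)/N) = 306.73 / 1.184 = 259.06
Round up: n = 260.

n = 260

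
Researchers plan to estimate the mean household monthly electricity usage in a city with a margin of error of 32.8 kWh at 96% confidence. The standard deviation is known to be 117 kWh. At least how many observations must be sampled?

n = 54

For a mean, the margin of error is E = z·σ/√n, so n = (zσ/E)².
At 96% confidence, z = 2.054.
n = (2.054 × 117 / 32.8)² = 53.68
Round up: n = 54.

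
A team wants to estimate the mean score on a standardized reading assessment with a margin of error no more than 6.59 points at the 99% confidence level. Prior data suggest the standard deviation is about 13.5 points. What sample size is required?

For a mean, the margin of error is E = z·σ/√n, so n = (zσ/E)².
At 99% confidence, z = 2.576.
n = (2.576 × 13.5 / 6.59)² = 27.85
Round up: n = 28.

28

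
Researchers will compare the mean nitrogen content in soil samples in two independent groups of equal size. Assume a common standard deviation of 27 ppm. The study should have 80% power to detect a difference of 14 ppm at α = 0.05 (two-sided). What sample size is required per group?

59 per group

For two equal groups, n per group = 2·((z_{α/2} + z_β)·σ/δ)².
z_{α/2} = 1.960; z_β = 0.842 (power 80%).
n = 2 × (2.802 × 27 / 14)² = 2 × 29.20 = 58.40
Round up: n = 59 per group.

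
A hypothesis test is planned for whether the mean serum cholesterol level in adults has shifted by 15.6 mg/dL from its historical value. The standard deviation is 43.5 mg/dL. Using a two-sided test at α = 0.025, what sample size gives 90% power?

For a one-sample z-test, n = ((z_{α/2} + z_β)·σ/δ)².
z_{α/2} = 2.241 (two-sided α = 0.025); z_β = 1.282 (power 90% → β = 0.1).
n = (3.523 × 43.5 / 15.6)² = 96.51
Round up: n = 97.

n = 97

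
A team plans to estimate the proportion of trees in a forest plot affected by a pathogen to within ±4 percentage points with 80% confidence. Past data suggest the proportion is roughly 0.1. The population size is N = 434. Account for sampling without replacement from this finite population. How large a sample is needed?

n = 77

For a proportion with margin E = 0.04 at 80% confidence, z = 1.282.
n = p̂(1−p̂)(z/E)² = 0.1 × 0.9 × (1.282/0.04)² = 92.45 — call this n₀.
Finite-population correction with N = 434: n = n₀ / (1 + (n₀−1)/N) = 92.45 / 1.211 = 76.34
Round up: n = 77.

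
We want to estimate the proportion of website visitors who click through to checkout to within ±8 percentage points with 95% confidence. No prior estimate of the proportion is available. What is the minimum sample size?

For a proportion with margin E = 0.08 at 95% confidence, z = 1.960.
With no prior estimate, use p = 0.5, which maximizes p(1−p) at 0.25.
n = 0.25 × (z/E)² = 0.25 × (1.960/0.08)² = 150.06
Round up: n = 151.

151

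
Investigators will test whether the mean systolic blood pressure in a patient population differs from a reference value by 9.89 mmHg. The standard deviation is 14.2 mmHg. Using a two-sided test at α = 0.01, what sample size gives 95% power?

For a one-sample z-test, n = ((z_{α/2} + z_β)·σ/δ)².
z_{α/2} = 2.576 (two-sided α = 0.01); z_β = 1.645 (power 95% → β = 0.05).
n = (4.221 × 14.2 / 9.89)² = 36.73
Round up: n = 37.

37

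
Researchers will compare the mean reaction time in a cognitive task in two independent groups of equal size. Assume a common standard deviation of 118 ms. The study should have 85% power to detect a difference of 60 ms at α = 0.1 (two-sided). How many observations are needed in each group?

For two equal groups, n per group = 2·((z_{α/2} + z_β)·σ/δ)².
z_{α/2} = 1.645; z_β = 1.036 (power 85%).
n = 2 × (2.681 × 118 / 60)² = 2 × 27.80 = 55.60
Round up: n = 56 per group.

56 per group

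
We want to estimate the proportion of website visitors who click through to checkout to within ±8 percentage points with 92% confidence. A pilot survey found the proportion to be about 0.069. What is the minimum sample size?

31

For a proportion with margin E = 0.08 at 92% confidence, z = 1.751.
n = p̂(1−p̂)(z/E)² = 0.069 × 0.931 × (1.751/0.08)² = 30.77
Round up: n = 31.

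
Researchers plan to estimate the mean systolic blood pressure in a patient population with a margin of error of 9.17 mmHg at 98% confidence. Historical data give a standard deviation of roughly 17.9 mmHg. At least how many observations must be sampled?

For a mean, the margin of error is E = z·σ/√n, so n = (zσ/E)².
At 98% confidence, z = 2.326.
n = (2.326 × 17.9 / 9.17)² = 20.62
Round up: n = 21.

21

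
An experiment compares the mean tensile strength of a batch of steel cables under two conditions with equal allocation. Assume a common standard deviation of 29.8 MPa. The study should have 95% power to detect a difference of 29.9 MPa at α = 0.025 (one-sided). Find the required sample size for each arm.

26 per group

For two equal groups, n per group = 2·((z_α + z_β)·σ/δ)².
z_α = 1.960; z_β = 1.645 (power 95%).
n = 2 × (3.605 × 29.8 / 29.9)² = 2 × 12.91 = 25.82
Round up: n = 26 per group.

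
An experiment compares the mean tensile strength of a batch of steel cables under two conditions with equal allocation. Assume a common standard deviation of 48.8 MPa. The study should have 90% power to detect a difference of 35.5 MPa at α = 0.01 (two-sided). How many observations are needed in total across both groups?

114 total

For two equal groups, n per group = 2·((z_{α/2} + z_β)·σ/δ)².
z_{α/2} = 2.576; z_β = 1.282 (power 90%).
n = 2 × (3.858 × 48.8 / 35.5)² = 2 × 28.13 = 56.26
Round up: n = 57 per group.
Total across both groups: 2 × 57 = 114.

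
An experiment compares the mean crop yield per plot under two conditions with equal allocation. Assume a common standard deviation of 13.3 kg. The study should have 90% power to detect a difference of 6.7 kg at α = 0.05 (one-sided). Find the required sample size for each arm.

For two equal groups, n per group = 2·((z_α + z_β)·σ/δ)².
z_α = 1.645; z_β = 1.282 (power 90%).
n = 2 × (2.927 × 13.3 / 6.7)² = 2 × 33.76 = 67.52
Round up: n = 68 per group.

68 per group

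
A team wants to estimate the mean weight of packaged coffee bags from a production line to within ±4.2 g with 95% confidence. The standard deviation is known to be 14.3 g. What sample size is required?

45

For a mean, the margin of error is E = z·σ/√n, so n = (zσ/E)².
At 95% confidence, z = 1.960.
n = (1.960 × 14.3 / 4.2)² = 44.53
Round up: n = 45.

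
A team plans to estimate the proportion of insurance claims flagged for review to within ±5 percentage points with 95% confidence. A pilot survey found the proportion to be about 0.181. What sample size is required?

228

For a proportion with margin E = 0.05 at 95% confidence, z = 1.960.
n = p̂(1−p̂)(z/E)² = 0.181 × 0.819 × (1.960/0.05)² = 227.79
Round up: n = 228.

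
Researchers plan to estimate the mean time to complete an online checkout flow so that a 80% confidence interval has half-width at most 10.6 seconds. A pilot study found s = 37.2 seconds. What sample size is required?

For a mean, the margin of error is E = z·σ/√n, so n = (zσ/E)².
At 80% confidence, z = 1.282.
n = (1.282 × 37.2 / 10.6)² = 20.24
Round up: n = 21.

n = 21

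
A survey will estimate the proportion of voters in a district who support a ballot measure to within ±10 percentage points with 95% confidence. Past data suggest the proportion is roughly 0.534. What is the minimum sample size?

n = 96

For a proportion with margin E = 0.1 at 95% confidence, z = 1.960.
n = p̂(1−p̂)(z/E)² = 0.534 × 0.466 × (1.960/0.1)² = 95.60
Round up: n = 96.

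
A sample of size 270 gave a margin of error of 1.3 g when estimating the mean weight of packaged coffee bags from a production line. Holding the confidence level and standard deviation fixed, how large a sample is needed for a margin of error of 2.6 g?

68

Margin of error scales as 1/√n, so n₂ = n₁·(E₁/E₂)².
n₂ = 270 × (1.3/2.6)² = 270 × 0.25 = 67.50
Round up: n₂ = 68.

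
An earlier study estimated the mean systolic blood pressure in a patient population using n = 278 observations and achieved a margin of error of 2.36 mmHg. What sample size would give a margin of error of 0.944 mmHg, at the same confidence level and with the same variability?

Margin of error scales as 1/√n, so n₂ = n₁·(E₁/E₂)².
n₂ = 278 × (2.36/0.944)² = 278 × 6.25 = 1737.50
Round up: n₂ = 1738.

1738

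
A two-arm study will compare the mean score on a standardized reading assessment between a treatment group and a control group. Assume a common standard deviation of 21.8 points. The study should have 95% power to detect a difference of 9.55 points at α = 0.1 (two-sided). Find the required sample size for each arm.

For two equal groups, n per group = 2·((z_{α/2} + z_β)·σ/δ)².
z_{α/2} = 1.645; z_β = 1.645 (power 95%).
n = 2 × (3.290 × 21.8 / 9.55)² = 2 × 56.40 = 112.80
Round up: n = 113 per group.

113 per group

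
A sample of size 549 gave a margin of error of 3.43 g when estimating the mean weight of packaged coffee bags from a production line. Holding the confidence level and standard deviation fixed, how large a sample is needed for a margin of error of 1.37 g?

3442

Margin of error scales as 1/√n, so n₂ = n₁·(E₁/E₂)².
n₂ = 549 × (3.43/1.37)² = 549 × 6.268 = 3441.13
Round up: n₂ = 3442.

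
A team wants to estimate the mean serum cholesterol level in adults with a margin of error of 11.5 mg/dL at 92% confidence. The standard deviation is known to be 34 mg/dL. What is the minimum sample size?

For a mean, the margin of error is E = z·σ/√n, so n = (zσ/E)².
At 92% confidence, z = 1.751.
n = (1.751 × 34 / 11.5)² = 26.80
Round up: n = 27.

27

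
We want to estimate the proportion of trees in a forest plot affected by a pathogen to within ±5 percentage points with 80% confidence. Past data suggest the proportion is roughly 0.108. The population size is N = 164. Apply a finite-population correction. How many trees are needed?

46

For a proportion with margin E = 0.05 at 80% confidence, z = 1.282.
n = p̂(1−p̂)(z/E)² = 0.108 × 0.892 × (1.282/0.05)² = 63.33 — call this n₀.
Finite-population correction with N = 164: n = n₀ / (1 + (n₀−1)/N) = 63.33 / 1.38 = 45.89
Round up: n = 46.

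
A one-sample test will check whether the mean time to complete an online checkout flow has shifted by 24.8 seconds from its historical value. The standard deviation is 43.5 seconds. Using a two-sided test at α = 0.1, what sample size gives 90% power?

For a one-sample z-test, n = ((z_{α/2} + z_β)·σ/δ)².
z_{α/2} = 1.645 (two-sided α = 0.1); z_β = 1.282 (power 90% → β = 0.1).
n = (2.927 × 43.5 / 24.8)² = 26.36
Round up: n = 27.

27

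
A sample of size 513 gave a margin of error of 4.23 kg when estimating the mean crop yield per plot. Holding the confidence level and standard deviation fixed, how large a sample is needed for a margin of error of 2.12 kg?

Margin of error scales as 1/√n, so n₂ = n₁·(E₁/E₂)².
n₂ = 513 × (4.23/2.12)² = 513 × 3.981 = 2042.25
Round up: n₂ = 2043.

n = 2043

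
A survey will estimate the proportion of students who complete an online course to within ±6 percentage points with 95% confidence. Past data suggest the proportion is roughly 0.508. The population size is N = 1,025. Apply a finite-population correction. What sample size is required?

For a proportion with margin E = 0.06 at 95% confidence, z = 1.960.
n = p̂(1−p̂)(z/E)² = 0.508 × 0.492 × (1.960/0.06)² = 266.71 — call this n₀.
Finite-population correction with N = 1,025: n = n₀ / (1 + (n₀−1)/N) = 266.71 / 1.259 = 211.84
Round up: n = 212.

212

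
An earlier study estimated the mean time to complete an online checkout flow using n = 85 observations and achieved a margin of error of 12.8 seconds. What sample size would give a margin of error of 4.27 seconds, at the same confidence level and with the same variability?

Margin of error scales as 1/√n, so n₂ = n₁·(E₁/E₂)².
n₂ = 85 × (12.8/4.27)² = 85 × 8.986 = 763.81
Round up: n₂ = 764.

n = 764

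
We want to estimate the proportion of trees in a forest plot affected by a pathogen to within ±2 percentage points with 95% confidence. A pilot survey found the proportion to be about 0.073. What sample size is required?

For a proportion with margin E = 0.02 at 95% confidence, z = 1.960.
n = p̂(1−p̂)(z/E)² = 0.073 × 0.927 × (1.960/0.02)² = 649.91
Round up: n = 650.

n = 650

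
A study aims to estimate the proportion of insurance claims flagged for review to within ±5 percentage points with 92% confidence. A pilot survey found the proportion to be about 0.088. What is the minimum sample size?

For a proportion with margin E = 0.05 at 92% confidence, z = 1.751.
n = p̂(1−p̂)(z/E)² = 0.088 × 0.912 × (1.751/0.05)² = 98.43
Round up: n = 99.

99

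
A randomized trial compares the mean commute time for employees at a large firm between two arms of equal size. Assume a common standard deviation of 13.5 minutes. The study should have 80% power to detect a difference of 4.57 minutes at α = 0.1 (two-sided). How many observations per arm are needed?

108 per group

For two equal groups, n per group = 2·((z_{α/2} + z_β)·σ/δ)².
z_{α/2} = 1.645; z_β = 0.842 (power 80%).
n = 2 × (2.487 × 13.5 / 4.57)² = 2 × 53.97 = 107.94
Round up: n = 108 per group.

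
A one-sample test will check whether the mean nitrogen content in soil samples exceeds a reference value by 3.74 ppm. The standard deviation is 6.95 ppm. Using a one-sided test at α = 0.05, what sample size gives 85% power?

For a one-sample z-test, n = ((z_α + z_β)·σ/δ)².
z_α = 1.645 (one-sided α = 0.05); z_β = 1.036 (power 85% → β = 0.15).
n = (2.681 × 6.95 / 3.74)² = 24.82
Round up: n = 25.

25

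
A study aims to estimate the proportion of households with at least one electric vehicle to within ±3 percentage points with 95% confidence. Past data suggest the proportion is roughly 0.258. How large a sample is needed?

For a proportion with margin E = 0.03 at 95% confidence, z = 1.960.
n = p̂(1−p̂)(z/E)² = 0.258 × 0.742 × (1.960/0.03)² = 817.13
Round up: n = 818.

n = 818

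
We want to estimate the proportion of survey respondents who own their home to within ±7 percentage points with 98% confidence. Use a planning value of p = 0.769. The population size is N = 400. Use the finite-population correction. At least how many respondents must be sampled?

n = 132

For a proportion with margin E = 0.07 at 98% confidence, z = 2.326.
n = p̂(1−p̂)(z/E)² = 0.769 × 0.231 × (2.326/0.07)² = 196.14 — call this n₀.
Finite-population correction with N = 400: n = n₀ / (1 + (n₀−1)/N) = 196.14 / 1.488 = 131.81
Round up: n = 132.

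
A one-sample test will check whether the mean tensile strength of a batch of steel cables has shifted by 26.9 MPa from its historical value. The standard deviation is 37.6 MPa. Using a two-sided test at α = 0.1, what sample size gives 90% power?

For a one-sample z-test, n = ((z_{α/2} + z_β)·σ/δ)².
z_{α/2} = 1.645 (two-sided α = 0.1); z_β = 1.282 (power 90% → β = 0.1).
n = (2.927 × 37.6 / 26.9)² = 16.74
Round up: n = 17.

n = 17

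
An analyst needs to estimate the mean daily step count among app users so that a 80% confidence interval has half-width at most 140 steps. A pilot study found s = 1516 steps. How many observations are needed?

For a mean, the margin of error is E = z·σ/√n, so n = (zσ/E)².
At 80% confidence, z = 1.282.
n = (1.282 × 1516 / 140)² = 192.72
Round up: n = 193.

193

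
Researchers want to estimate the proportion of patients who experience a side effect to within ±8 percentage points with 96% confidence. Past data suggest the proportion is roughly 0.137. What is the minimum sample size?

For a proportion with margin E = 0.08 at 96% confidence, z = 2.054.
n = p̂(1−p̂)(z/E)² = 0.137 × 0.863 × (2.054/0.08)² = 77.94
Round up: n = 78.

n = 78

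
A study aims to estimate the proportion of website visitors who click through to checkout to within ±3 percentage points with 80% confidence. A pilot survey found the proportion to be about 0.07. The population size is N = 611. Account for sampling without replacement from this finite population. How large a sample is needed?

100

For a proportion with margin E = 0.03 at 80% confidence, z = 1.282.
n = p̂(1−p̂)(z/E)² = 0.07 × 0.93 × (1.282/0.03)² = 118.88 — call this n₀.
Finite-population correction with N = 611: n = n₀ / (1 + (n₀−1)/N) = 118.88 / 1.193 = 99.65
Round up: n = 100.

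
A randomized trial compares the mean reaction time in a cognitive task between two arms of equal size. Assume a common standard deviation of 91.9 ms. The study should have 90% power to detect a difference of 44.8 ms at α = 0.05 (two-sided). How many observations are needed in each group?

89 per group

For two equal groups, n per group = 2·((z_{α/2} + z_β)·σ/δ)².
z_{α/2} = 1.960; z_β = 1.282 (power 90%).
n = 2 × (3.242 × 91.9 / 44.8)² = 2 × 44.23 = 88.46
Round up: n = 89 per group.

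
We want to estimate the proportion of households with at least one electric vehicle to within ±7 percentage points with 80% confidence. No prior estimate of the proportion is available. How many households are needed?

For a proportion with margin E = 0.07 at 80% confidence, z = 1.282.
With no prior estimate, use p = 0.5, which maximizes p(1−p) at 0.25.
n = 0.25 × (z/E)² = 0.25 × (1.282/0.07)² = 83.85
Round up: n = 84.

84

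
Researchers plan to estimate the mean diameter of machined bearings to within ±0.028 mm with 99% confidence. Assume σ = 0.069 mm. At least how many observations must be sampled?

41

For a mean, the margin of error is E = z·σ/√n, so n = (zσ/E)².
At 99% confidence, z = 2.576.
n = (2.576 × 0.069 / 0.028)² = 40.30
Round up: n = 41.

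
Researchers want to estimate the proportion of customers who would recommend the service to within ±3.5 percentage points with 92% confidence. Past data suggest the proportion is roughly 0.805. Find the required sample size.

n = 393

For a proportion with margin E = 0.035 at 92% confidence, z = 1.751.
n = p̂(1−p̂)(z/E)² = 0.805 × 0.195 × (1.751/0.035)² = 392.89
Round up: n = 393.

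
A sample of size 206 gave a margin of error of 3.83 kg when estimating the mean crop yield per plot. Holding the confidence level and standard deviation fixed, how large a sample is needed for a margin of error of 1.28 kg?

n = 1845

Margin of error scales as 1/√n, so n₂ = n₁·(E₁/E₂)².
n₂ = 206 × (3.83/1.28)² = 206 × 8.953 = 1844.32
Round up: n₂ = 1845.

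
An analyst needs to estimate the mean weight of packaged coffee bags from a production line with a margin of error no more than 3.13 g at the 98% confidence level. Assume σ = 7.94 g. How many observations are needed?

For a mean, the margin of error is E = z·σ/√n, so n = (zσ/E)².
At 98% confidence, z = 2.326.
n = (2.326 × 7.94 / 3.13)² = 34.82
Round up: n = 35.

n = 35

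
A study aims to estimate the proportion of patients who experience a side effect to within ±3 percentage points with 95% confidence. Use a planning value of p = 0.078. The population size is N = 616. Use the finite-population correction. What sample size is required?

206

For a proportion with margin E = 0.03 at 95% confidence, z = 1.960.
n = p̂(1−p̂)(z/E)² = 0.078 × 0.922 × (1.960/0.03)² = 306.97 — call this n₀.
Finite-population correction with N = 616: n = n₀ / (1 + (n₀−1)/N) = 306.97 / 1.497 = 205.06
Round up: n = 206.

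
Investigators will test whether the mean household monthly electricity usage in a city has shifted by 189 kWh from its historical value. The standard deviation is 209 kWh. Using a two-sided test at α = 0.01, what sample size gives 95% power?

22

For a one-sample z-test, n = ((z_{α/2} + z_β)·σ/δ)².
z_{α/2} = 2.576 (two-sided α = 0.01); z_β = 1.645 (power 95% → β = 0.05).
n = (4.221 × 209 / 189)² = 21.79
Round up: n = 22.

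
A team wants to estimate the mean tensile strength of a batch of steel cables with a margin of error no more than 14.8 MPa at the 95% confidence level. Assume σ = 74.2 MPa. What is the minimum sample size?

97

For a mean, the margin of error is E = z·σ/√n, so n = (zσ/E)².
At 95% confidence, z = 1.960.
n = (1.960 × 74.2 / 14.8)² = 96.56
Round up: n = 97.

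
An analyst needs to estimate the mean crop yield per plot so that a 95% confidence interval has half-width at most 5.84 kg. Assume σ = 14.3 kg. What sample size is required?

24

For a mean, the margin of error is E = z·σ/√n, so n = (zσ/E)².
At 95% confidence, z = 1.960.
n = (1.960 × 14.3 / 5.84)² = 23.03
Round up: n = 24.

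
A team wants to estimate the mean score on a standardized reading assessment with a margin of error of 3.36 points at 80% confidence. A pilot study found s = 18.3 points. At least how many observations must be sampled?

For a mean, the margin of error is E = z·σ/√n, so n = (zσ/E)².
At 80% confidence, z = 1.282.
n = (1.282 × 18.3 / 3.36)² = 48.75
Round up: n = 49.

49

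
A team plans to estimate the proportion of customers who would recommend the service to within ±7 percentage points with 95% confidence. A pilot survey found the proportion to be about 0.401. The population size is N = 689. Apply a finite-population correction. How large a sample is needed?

n = 149

For a proportion with margin E = 0.07 at 95% confidence, z = 1.960.
n = p̂(1−p̂)(z/E)² = 0.401 × 0.599 × (1.960/0.07)² = 188.32 — call this n₀.
Finite-population correction with N = 689: n = n₀ / (1 + (n₀−1)/N) = 188.32 / 1.272 = 148.05
Round up: n = 149.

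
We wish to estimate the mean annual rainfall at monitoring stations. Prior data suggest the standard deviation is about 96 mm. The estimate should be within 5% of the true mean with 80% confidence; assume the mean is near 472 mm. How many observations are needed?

For a mean, the margin of error is E = z·σ/√n, so n = (zσ/E)².
At 80% confidence, z = 1.282.
E = 5% of 472 = 23.6 mm.
n = (1.282 × 96 / 23.6)² = 27.20
Round up: n = 28.

28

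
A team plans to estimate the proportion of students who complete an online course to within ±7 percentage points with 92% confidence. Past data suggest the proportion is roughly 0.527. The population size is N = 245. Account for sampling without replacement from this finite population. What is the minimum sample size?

96

For a proportion with margin E = 0.07 at 92% confidence, z = 1.751.
n = p̂(1−p̂)(z/E)² = 0.527 × 0.473 × (1.751/0.07)² = 155.97 — call this n₀.
Finite-population correction with N = 245: n = n₀ / (1 + (n₀−1)/N) = 155.97 / 1.633 = 95.51
Round up: n = 96.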